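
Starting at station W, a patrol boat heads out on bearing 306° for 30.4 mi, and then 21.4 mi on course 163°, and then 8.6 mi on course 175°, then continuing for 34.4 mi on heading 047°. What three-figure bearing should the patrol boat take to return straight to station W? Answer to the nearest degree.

Leg 1 (306°, 30.4 mi): east 30.4 sin 306° = -24.59, north 30.4 cos 306° = 17.87
Leg 2 (163°, 21.4 mi): east 21.4 sin 163° = 6.26, north 21.4 cos 163° = -20.46
Leg 3 (175°, 8.6 mi): east 8.6 sin 175° = 0.75, north 8.6 cos 175° = -8.57
Leg 4 (047°, 34.4 mi): east 34.4 sin 47° = 25.16, north 34.4 cos 47° = 23.46
Net displacement: 7.57 east, 12.30 north. Direction back to start is (-7.57, -12.30): bearing = atan2(-7.57, -12.30) mod 360° = 211.62° ≈ 212°.

212°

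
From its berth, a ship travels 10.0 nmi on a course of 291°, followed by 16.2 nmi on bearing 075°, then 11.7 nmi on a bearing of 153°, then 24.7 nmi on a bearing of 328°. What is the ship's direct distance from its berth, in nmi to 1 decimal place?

Leg 1 (291°, 10.0 nmi): east 10.0 sin 291° = -9.34, north 10.0 cos 291° = 3.58
Leg 2 (075°, 16.2 nmi): east 16.2 sin 75° = 15.65, north 16.2 cos 75° = 4.19
Leg 3 (153°, 11.7 nmi): east 11.7 sin 153° = 5.31, north 11.7 cos 153° = -10.42
Leg 4 (328°, 24.7 nmi): east 24.7 sin 328° = -13.09, north 24.7 cos 328° = 20.95
Net: -1.47 east, 18.30 north. Distance = √((-1.47)² + (18.30)²) = 18.357 nmi.

18.4 nmi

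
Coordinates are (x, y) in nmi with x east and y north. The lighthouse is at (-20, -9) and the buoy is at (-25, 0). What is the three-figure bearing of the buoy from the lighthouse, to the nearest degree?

Δeast = -25 − -20 = -5.00; Δnorth = 0 − -9 = 9.00.
Bearing = atan2(Δeast, Δnorth) mod 360° = 330.95° ≈ 331°.

331°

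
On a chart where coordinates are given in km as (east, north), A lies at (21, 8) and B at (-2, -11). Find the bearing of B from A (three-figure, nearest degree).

230°

Δeast = -2 − 21 = -23.00; Δnorth = -11 − 8 = -19.00.
Bearing = atan2(Δeast, Δnorth) mod 360° = 230.44° ≈ 230°.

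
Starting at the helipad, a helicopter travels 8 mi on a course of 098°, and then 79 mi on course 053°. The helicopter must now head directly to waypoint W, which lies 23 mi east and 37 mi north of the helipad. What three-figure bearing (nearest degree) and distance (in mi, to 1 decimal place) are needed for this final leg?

259°, 48.9 mi

Leg 1 (098°, 8 mi): east 8 sin 98° = 7.92, north 8 cos 98° = -1.11
Leg 2 (053°, 79 mi): east 79 sin 53° = 63.09, north 79 cos 53° = 47.54
Current position: (71.01, 46.43). Target: (23, 37). Remaining: Δeast = -48.01, Δnorth = -9.43.
Bearing = atan2(-48.01, -9.43) mod 360° = 258.89°; distance = √((-48.01)² + (-9.43)²) = 48.932 mi.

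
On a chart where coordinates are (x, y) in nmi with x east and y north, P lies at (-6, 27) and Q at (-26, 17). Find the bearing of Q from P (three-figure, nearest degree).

Δeast = -26 − -6 = -20.00; Δnorth = 17 − 27 = -10.00.
Bearing = atan2(Δeast, Δnorth) mod 360° = 243.43° ≈ 243°.

243°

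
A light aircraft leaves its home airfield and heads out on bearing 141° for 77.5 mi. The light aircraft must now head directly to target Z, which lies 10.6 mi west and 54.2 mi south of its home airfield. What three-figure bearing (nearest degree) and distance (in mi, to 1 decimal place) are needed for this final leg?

Leg 1 (141°, 77.5 mi): east 77.5 sin 141° = 48.77, north 77.5 cos 141° = -60.23
Current position: (48.77, -60.23). Target: (-10.6, -54.2). Remaining: Δeast = -59.37, Δnorth = 6.03.
Bearing = atan2(-59.37, 6.03) mod 360° = 275.80°; distance = √((-59.37)² + (6.03)²) = 59.678 mi.

276°, 59.7 mi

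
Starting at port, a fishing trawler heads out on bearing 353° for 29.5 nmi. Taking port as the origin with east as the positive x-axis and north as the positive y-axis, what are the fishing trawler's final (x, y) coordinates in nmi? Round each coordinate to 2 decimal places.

Leg 1 (353°, 29.5 nmi): east 29.5 sin 353° = -3.60, north 29.5 cos 353° = 29.28
Summing: -3.60 nmi east, 29.28 nmi north → (-3.60, 29.28).

(-3.60, 29.28)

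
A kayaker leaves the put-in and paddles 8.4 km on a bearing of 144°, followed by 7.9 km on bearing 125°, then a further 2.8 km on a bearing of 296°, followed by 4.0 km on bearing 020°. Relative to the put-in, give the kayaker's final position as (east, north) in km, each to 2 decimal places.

(10.26, -6.34)

Leg 1 (144°, 8.4 km): east 8.4 sin 144° = 4.94, north 8.4 cos 144° = -6.80
Leg 2 (125°, 7.9 km): east 7.9 sin 125° = 6.47, north 7.9 cos 125° = -4.53
Leg 3 (296°, 2.8 km): east 2.8 sin 296° = -2.52, north 2.8 cos 296° = 1.23
Leg 4 (020°, 4.0 km): east 4.0 sin 20° = 1.37, north 4.0 cos 20° = 3.76
Summing: 10.26 km east, -6.34 km north → (10.26, -6.34).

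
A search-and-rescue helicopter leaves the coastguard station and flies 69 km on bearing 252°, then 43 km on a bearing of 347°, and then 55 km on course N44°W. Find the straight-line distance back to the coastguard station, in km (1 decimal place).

Leg 1 (252°, 69 km): east 69 sin 252° = -65.62, north 69 cos 252° = -21.32
Leg 2 (347°, 43 km): east 43 sin 347° = -9.67, north 43 cos 347° = 41.90
Leg 3 (N44°W, 55 km): east 55 sin 316° = -38.21, north 55 cos 316° = 39.56
Net: -113.50 east, 60.14 north. Distance = √((-113.50)² + (60.14)²) = 128.450 km.

128.5 km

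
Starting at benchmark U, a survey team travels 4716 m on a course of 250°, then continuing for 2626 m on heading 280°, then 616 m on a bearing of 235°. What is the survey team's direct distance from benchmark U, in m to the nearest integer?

Leg 1 (250°, 4716 m): east 4716 sin 250° = -4431.59, north 4716 cos 250° = -1612.97
Leg 2 (280°, 2626 m): east 2626 sin 280° = -2586.11, north 2626 cos 280° = 456.00
Leg 3 (235°, 616 m): east 616 sin 235° = -504.60, north 616 cos 235° = -353.32
Net: -7522.29 east, -1510.29 north. Distance = √((-7522.29)² + (-1510.29)²) = 7672.410 m.

7672 m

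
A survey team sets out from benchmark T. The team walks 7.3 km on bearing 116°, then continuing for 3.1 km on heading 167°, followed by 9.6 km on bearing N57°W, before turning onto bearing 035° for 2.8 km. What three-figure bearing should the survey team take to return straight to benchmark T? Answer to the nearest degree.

212°

Leg 1 (116°, 7.3 km): east 7.3 sin 116° = 6.56, north 7.3 cos 116° = -3.20
Leg 2 (167°, 3.1 km): east 3.1 sin 167° = 0.70, north 3.1 cos 167° = -3.02
Leg 3 (N57°W, 9.6 km): east 9.6 sin 303° = -8.05, north 9.6 cos 303° = 5.23
Leg 4 (035°, 2.8 km): east 2.8 sin 35° = 1.61, north 2.8 cos 35° = 2.29
Net displacement: 0.81 east, 1.30 north. Direction back to start is (-0.81, -1.30): bearing = atan2(-0.81, -1.30) mod 360° = 212.00° ≈ 212°.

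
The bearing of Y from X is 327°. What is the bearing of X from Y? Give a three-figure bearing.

Back-bearing = 327° − 180° = 147°.

147°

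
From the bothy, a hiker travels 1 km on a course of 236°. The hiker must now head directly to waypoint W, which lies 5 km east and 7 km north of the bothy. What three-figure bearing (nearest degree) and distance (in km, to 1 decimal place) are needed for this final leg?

Leg 1 (236°, 1 km): east 1 sin 236° = -0.83, north 1 cos 236° = -0.56
Current position: (-0.83, -0.56). Target: (5, 7). Remaining: Δeast = 5.83, Δnorth = 7.56.
Bearing = atan2(5.83, 7.56) mod 360° = 37.64°; distance = √((5.83)² + (7.56)²) = 9.546 km.

038°, 9.5 km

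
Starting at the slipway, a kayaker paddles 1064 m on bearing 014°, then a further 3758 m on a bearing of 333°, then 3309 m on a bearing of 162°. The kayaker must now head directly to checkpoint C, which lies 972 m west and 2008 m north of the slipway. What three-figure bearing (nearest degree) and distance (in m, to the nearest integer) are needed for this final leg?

325°, 947 m

Leg 1 (014°, 1064 m): east 1064 sin 14° = 257.40, north 1064 cos 14° = 1032.39
Leg 2 (333°, 3758 m): east 3758 sin 333° = -1706.10, north 3758 cos 333° = 3348.40
Leg 3 (162°, 3309 m): east 3309 sin 162° = 1022.54, north 3309 cos 162° = -3147.05
Current position: (-426.15, 1233.75). Target: (-972, 2008). Remaining: Δeast = -545.85, Δnorth = 774.25.
Bearing = atan2(-545.85, 774.25) mod 360° = 324.82°; distance = √((-545.85)² + (774.25)²) = 947.317 m.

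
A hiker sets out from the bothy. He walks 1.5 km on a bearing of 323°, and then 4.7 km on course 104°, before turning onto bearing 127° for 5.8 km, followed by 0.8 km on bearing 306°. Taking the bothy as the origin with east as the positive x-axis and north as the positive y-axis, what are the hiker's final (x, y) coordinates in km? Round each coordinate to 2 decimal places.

(7.64, -2.96)

Leg 1 (323°, 1.5 km): east 1.5 sin 323° = -0.90, north 1.5 cos 323° = 1.20
Leg 2 (104°, 4.7 km): east 4.7 sin 104° = 4.56, north 4.7 cos 104° = -1.14
Leg 3 (127°, 5.8 km): east 5.8 sin 127° = 4.63, north 5.8 cos 127° = -3.49
Leg 4 (306°, 0.8 km): east 0.8 sin 306° = -0.65, north 0.8 cos 306° = 0.47
Summing: 7.64 km east, -2.96 km north → (7.64, -2.96).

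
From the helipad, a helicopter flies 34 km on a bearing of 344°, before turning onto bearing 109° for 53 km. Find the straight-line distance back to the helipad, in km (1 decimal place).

Leg 1 (344°, 34 km): east 34 sin 344° = -9.37, north 34 cos 344° = 32.68
Leg 2 (109°, 53 km): east 53 sin 109° = 50.11, north 53 cos 109° = -17.26
Net: 40.74 east, 15.43 north. Distance = √((40.74)² + (15.43)²) = 43.564 km.

43.6 km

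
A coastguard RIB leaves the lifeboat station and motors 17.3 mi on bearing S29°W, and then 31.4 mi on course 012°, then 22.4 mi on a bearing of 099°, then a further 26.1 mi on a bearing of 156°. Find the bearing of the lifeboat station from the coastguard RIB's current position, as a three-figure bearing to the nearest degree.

291°

Leg 1 (S29°W, 17.3 mi): east 17.3 sin 209° = -8.39, north 17.3 cos 209° = -15.13
Leg 2 (012°, 31.4 mi): east 31.4 sin 12° = 6.53, north 31.4 cos 12° = 30.71
Leg 3 (099°, 22.4 mi): east 22.4 sin 99° = 22.12, north 22.4 cos 99° = -3.50
Leg 4 (156°, 26.1 mi): east 26.1 sin 156° = 10.62, north 26.1 cos 156° = -23.84
Net displacement: 30.88 east, -11.76 north. Direction back to start is (-30.88, 11.76): bearing = atan2(-30.88, 11.76) mod 360° = 290.86° ≈ 291°.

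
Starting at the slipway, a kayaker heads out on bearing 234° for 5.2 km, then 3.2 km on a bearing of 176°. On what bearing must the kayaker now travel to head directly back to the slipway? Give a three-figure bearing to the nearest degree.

033°

Leg 1 (234°, 5.2 km): east 5.2 sin 234° = -4.21, north 5.2 cos 234° = -3.06
Leg 2 (176°, 3.2 km): east 3.2 sin 176° = 0.22, north 3.2 cos 176° = -3.19
Net displacement: -3.98 east, -6.25 north. Direction back to start is (3.98, 6.25): bearing = atan2(3.98, 6.25) mod 360° = 32.52° ≈ 033°.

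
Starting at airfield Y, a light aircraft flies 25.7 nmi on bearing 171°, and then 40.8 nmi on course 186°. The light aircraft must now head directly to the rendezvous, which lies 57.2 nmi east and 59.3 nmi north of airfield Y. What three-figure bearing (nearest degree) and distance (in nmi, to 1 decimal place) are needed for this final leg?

025°, 137.8 nmi

Leg 1 (171°, 25.7 nmi): east 25.7 sin 171° = 4.02, north 25.7 cos 171° = -25.38
Leg 2 (186°, 40.8 nmi): east 40.8 sin 186° = -4.26, north 40.8 cos 186° = -40.58
Current position: (-0.24, -65.96). Target: (57.2, 59.3). Remaining: Δeast = 57.44, Δnorth = 125.26.
Bearing = atan2(57.44, 125.26) mod 360° = 24.64°; distance = √((57.44)² + (125.26)²) = 137.804 nmi.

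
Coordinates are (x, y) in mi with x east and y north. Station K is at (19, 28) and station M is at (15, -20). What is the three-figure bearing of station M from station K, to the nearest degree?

185°

Δeast = 15 − 19 = -4.00; Δnorth = -20 − 28 = -48.00.
Bearing = atan2(Δeast, Δnorth) mod 360° = 184.76° ≈ 185°.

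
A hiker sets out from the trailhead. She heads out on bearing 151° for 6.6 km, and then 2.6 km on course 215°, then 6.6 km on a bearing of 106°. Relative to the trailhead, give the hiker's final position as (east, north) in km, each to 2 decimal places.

Leg 1 (151°, 6.6 km): east 6.6 sin 151° = 3.20, north 6.6 cos 151° = -5.77
Leg 2 (215°, 2.6 km): east 2.6 sin 215° = -1.49, north 2.6 cos 215° = -2.13
Leg 3 (106°, 6.6 km): east 6.6 sin 106° = 6.34, north 6.6 cos 106° = -1.82
Summing: 8.05 km east, -9.72 km north → (8.05, -9.72).

(8.05, -9.72)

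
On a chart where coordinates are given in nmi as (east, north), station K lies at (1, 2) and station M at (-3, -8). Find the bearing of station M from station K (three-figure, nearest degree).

202°

Δeast = -3 − 1 = -4.00; Δnorth = -8 − 2 = -10.00.
Bearing = atan2(Δeast, Δnorth) mod 360° = 201.80° ≈ 202°.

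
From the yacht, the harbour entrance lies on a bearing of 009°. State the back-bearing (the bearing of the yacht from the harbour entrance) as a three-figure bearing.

Back-bearing = 009° + 180° = 189°.

189°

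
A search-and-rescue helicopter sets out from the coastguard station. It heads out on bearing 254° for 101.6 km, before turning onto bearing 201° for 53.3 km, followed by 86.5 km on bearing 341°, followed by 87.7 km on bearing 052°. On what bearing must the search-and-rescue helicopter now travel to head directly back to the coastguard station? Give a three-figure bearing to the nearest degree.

Leg 1 (254°, 101.6 km): east 101.6 sin 254° = -97.66, north 101.6 cos 254° = -28.00
Leg 2 (201°, 53.3 km): east 53.3 sin 201° = -19.10, north 53.3 cos 201° = -49.76
Leg 3 (341°, 86.5 km): east 86.5 sin 341° = -28.16, north 86.5 cos 341° = 81.79
Leg 4 (052°, 87.7 km): east 87.7 sin 52° = 69.11, north 87.7 cos 52° = 53.99
Net displacement: -75.82 east, 58.02 north. Direction back to start is (75.82, -58.02): bearing = atan2(75.82, -58.02) mod 360° = 127.42° ≈ 127°.

127°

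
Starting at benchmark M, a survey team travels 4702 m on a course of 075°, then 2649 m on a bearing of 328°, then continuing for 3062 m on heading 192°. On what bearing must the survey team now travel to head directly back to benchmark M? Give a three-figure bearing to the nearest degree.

259°

Leg 1 (075°, 4702 m): east 4702 sin 75° = 4541.78, north 4702 cos 75° = 1216.97
Leg 2 (328°, 2649 m): east 2649 sin 328° = -1403.76, north 2649 cos 328° = 2246.48
Leg 3 (192°, 3062 m): east 3062 sin 192° = -636.63, north 3062 cos 192° = -2995.09
Net displacement: 2501.40 east, 468.36 north. Direction back to start is (-2501.40, -468.36): bearing = atan2(-2501.40, -468.36) mod 360° = 259.39° ≈ 259°.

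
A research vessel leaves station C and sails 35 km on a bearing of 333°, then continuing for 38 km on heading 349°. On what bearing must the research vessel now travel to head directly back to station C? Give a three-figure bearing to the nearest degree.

Leg 1 (333°, 35 km): east 35 sin 333° = -15.89, north 35 cos 333° = 31.19
Leg 2 (349°, 38 km): east 38 sin 349° = -7.25, north 38 cos 349° = 37.30
Net displacement: -23.14 east, 68.49 north. Direction back to start is (23.14, -68.49): bearing = atan2(23.14, -68.49) mod 360° = 161.33° ≈ 161°.

161°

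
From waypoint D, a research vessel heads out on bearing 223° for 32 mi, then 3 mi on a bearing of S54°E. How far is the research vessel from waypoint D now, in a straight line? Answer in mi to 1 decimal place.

31.8 mi

Leg 1 (223°, 32 mi): east 32 sin 223° = -21.82, north 32 cos 223° = -23.40
Leg 2 (S54°E, 3 mi): east 3 sin 126° = 2.43, north 3 cos 126° = -1.76
Net: -19.40 east, -25.17 north. Distance = √((-19.40)² + (-25.17)²) = 31.774 mi.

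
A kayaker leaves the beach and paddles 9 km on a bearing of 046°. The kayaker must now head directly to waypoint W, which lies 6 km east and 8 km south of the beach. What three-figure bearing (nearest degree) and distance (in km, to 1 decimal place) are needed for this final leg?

Leg 1 (046°, 9 km): east 9 sin 46° = 6.47, north 9 cos 46° = 6.25
Current position: (6.47, 6.25). Target: (6, -8). Remaining: Δeast = -0.47, Δnorth = -14.25.
Bearing = atan2(-0.47, -14.25) mod 360° = 181.91°; distance = √((-0.47)² + (-14.25)²) = 14.260 km.

182°, 14.3 km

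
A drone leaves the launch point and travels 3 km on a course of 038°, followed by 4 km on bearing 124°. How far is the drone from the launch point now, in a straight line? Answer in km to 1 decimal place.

5.2 km

Leg 1 (038°, 3 km): east 3 sin 38° = 1.85, north 3 cos 38° = 2.36
Leg 2 (124°, 4 km): east 4 sin 124° = 3.32, north 4 cos 124° = -2.24
Net: 5.16 east, 0.13 north. Distance = √((5.16)² + (0.13)²) = 5.165 km.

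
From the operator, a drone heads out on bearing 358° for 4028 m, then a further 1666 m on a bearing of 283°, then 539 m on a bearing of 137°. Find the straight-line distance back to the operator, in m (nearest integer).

Leg 1 (358°, 4028 m): east 4028 sin 358° = -140.58, north 4028 cos 358° = 4025.55
Leg 2 (283°, 1666 m): east 1666 sin 283° = -1623.30, north 1666 cos 283° = 374.77
Leg 3 (137°, 539 m): east 539 sin 137° = 367.60, north 539 cos 137° = -394.20
Net: -1396.28 east, 4006.12 north. Distance = √((-1396.28)² + (4006.12)²) = 4242.470 m.

4242 m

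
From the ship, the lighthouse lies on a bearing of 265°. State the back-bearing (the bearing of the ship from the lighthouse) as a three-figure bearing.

Back-bearing = 265° − 180° = 085°.

085°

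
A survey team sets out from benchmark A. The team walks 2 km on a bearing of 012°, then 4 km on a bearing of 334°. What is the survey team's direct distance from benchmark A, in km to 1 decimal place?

5.7 km

Leg 1 (012°, 2 km): east 2 sin 12° = 0.42, north 2 cos 12° = 1.96
Leg 2 (334°, 4 km): east 4 sin 334° = -1.75, north 4 cos 334° = 3.60
Net: -1.34 east, 5.55 north. Distance = √((-1.34)² + (5.55)²) = 5.710 km.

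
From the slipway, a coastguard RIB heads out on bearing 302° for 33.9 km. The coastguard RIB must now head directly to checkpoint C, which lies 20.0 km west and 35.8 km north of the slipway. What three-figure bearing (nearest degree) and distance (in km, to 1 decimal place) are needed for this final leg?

Leg 1 (302°, 33.9 km): east 33.9 sin 302° = -28.75, north 33.9 cos 302° = 17.96
Current position: (-28.75, 17.96). Target: (-20.0, 35.8). Remaining: Δeast = 8.75, Δnorth = 17.84.
Bearing = atan2(8.75, 17.84) mod 360° = 26.13°; distance = √((8.75)² + (17.84)²) = 19.866 km.

026°, 19.9 km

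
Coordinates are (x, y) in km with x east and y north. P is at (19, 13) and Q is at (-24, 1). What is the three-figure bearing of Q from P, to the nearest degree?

254°

Δeast = -24 − 19 = -43.00; Δnorth = 1 − 13 = -12.00.
Bearing = atan2(Δeast, Δnorth) mod 360° = 254.41° ≈ 254°.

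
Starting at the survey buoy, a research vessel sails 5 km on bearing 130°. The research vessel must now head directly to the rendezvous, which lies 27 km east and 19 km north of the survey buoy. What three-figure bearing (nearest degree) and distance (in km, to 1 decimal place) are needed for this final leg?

046°, 32.1 km

Leg 1 (130°, 5 km): east 5 sin 130° = 3.83, north 5 cos 130° = -3.21
Current position: (3.83, -3.21). Target: (27, 19). Remaining: Δeast = 23.17, Δnorth = 22.21.
Bearing = atan2(23.17, 22.21) mod 360° = 46.21°; distance = √((23.17)² + (22.21)²) = 32.098 km.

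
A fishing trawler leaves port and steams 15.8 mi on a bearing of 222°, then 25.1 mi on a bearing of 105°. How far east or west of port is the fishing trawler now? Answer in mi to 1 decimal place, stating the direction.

Leg 1 (222°, 15.8 mi): east 15.8 sin 222° = -10.57, north 15.8 cos 222° = -11.74
Leg 2 (105°, 25.1 mi): east 25.1 sin 105° = 24.24, north 25.1 cos 105° = -6.50
Net east component: 13.67 mi.

13.7 mi east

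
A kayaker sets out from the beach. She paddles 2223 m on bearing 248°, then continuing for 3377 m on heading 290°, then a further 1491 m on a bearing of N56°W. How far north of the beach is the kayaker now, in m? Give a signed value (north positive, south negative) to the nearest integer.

1156 m

Leg 1 (248°, 2223 m): east 2223 sin 248° = -2061.13, north 2223 cos 248° = -832.75
Leg 2 (290°, 3377 m): east 3377 sin 290° = -3173.34, north 3377 cos 290° = 1155.00
Leg 3 (N56°W, 1491 m): east 1491 sin 304° = -1236.10, north 1491 cos 304° = 833.76
Net north component: 1156.01 m.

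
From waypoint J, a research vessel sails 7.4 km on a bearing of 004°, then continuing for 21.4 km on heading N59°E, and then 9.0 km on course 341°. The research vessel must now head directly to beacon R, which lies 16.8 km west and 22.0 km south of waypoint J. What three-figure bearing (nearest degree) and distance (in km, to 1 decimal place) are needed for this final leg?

Leg 1 (004°, 7.4 km): east 7.4 sin 4° = 0.52, north 7.4 cos 4° = 7.38
Leg 2 (N59°E, 21.4 km): east 21.4 sin 59° = 18.34, north 21.4 cos 59° = 11.02
Leg 3 (341°, 9.0 km): east 9.0 sin 341° = -2.93, north 9.0 cos 341° = 8.51
Current position: (15.93, 26.91). Target: (-16.8, -22.0). Remaining: Δeast = -32.73, Δnorth = -48.91.
Bearing = atan2(-32.73, -48.91) mod 360° = 213.79°; distance = √((-32.73)² + (-48.91)²) = 58.854 km.

214°, 58.9 km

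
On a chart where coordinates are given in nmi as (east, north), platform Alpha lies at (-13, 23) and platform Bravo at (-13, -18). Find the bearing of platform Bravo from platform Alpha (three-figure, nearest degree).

180°

Δeast = -13 − -13 = 0.00; Δnorth = -18 − 23 = -41.00.
Bearing = atan2(Δeast, Δnorth) mod 360° = 180.00° ≈ 180°.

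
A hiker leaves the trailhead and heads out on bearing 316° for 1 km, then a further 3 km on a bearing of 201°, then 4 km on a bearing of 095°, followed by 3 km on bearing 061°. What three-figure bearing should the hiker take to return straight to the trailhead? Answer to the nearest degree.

Leg 1 (316°, 1 km): east 1 sin 316° = -0.69, north 1 cos 316° = 0.72
Leg 2 (201°, 3 km): east 3 sin 201° = -1.08, north 3 cos 201° = -2.80
Leg 3 (095°, 4 km): east 4 sin 95° = 3.98, north 4 cos 95° = -0.35
Leg 4 (061°, 3 km): east 3 sin 61° = 2.62, north 3 cos 61° = 1.45
Net displacement: 4.84 east, -0.98 north. Direction back to start is (-4.84, 0.98): bearing = atan2(-4.84, 0.98) mod 360° = 281.40° ≈ 281°.

281°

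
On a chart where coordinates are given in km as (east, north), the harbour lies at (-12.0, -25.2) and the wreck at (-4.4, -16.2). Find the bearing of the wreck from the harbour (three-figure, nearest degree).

040°

Δeast = -4.4 − -12.0 = 7.60; Δnorth = -16.2 − -25.2 = 9.00.
Bearing = atan2(Δeast, Δnorth) mod 360° = 40.18° ≈ 040°.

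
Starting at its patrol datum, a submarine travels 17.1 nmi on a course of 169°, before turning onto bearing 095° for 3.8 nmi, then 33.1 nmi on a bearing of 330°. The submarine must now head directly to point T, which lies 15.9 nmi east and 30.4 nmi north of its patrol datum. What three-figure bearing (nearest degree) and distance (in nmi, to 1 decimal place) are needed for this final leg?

053°, 31.6 nmi

Leg 1 (169°, 17.1 nmi): east 17.1 sin 169° = 3.26, north 17.1 cos 169° = -16.79
Leg 2 (095°, 3.8 nmi): east 3.8 sin 95° = 3.79, north 3.8 cos 95° = -0.33
Leg 3 (330°, 33.1 nmi): east 33.1 sin 330° = -16.55, north 33.1 cos 330° = 28.67
Current position: (-9.50, 11.55). Target: (15.9, 30.4). Remaining: Δeast = 25.40, Δnorth = 18.85.
Bearing = atan2(25.40, 18.85) mod 360° = 53.42°; distance = √((25.40)² + (18.85)²) = 31.633 nmi.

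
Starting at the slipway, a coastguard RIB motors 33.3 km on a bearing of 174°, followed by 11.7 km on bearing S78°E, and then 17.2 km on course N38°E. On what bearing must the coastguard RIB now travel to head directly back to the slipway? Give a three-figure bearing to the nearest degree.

311°

Leg 1 (174°, 33.3 km): east 33.3 sin 174° = 3.48, north 33.3 cos 174° = -33.12
Leg 2 (S78°E, 11.7 km): east 11.7 sin 102° = 11.44, north 11.7 cos 102° = -2.43
Leg 3 (N38°E, 17.2 km): east 17.2 sin 38° = 10.59, north 17.2 cos 38° = 13.55
Net displacement: 25.51 east, -22.00 north. Direction back to start is (-25.51, 22.00): bearing = atan2(-25.51, 22.00) mod 360° = 310.77° ≈ 311°.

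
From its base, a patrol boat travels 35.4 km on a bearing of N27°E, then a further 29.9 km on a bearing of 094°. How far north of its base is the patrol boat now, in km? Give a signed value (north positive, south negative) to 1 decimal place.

Leg 1 (N27°E, 35.4 km): east 35.4 sin 27° = 16.07, north 35.4 cos 27° = 31.54
Leg 2 (094°, 29.9 km): east 29.9 sin 94° = 29.83, north 29.9 cos 94° = -2.09
Net north component: 29.46 km.

29.5 km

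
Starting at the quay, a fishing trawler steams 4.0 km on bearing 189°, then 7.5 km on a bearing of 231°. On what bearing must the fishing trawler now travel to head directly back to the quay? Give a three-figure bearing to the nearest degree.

037°

Leg 1 (189°, 4.0 km): east 4.0 sin 189° = -0.63, north 4.0 cos 189° = -3.95
Leg 2 (231°, 7.5 km): east 7.5 sin 231° = -5.83, north 7.5 cos 231° = -4.72
Net displacement: -6.45 east, -8.67 north. Direction back to start is (6.45, 8.67): bearing = atan2(6.45, 8.67) mod 360° = 36.66° ≈ 037°.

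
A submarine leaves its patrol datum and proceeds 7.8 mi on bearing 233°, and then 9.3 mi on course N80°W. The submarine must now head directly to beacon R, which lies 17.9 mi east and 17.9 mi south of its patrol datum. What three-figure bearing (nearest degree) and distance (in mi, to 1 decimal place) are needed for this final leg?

Leg 1 (233°, 7.8 mi): east 7.8 sin 233° = -6.23, north 7.8 cos 233° = -4.69
Leg 2 (N80°W, 9.3 mi): east 9.3 sin 280° = -9.16, north 9.3 cos 280° = 1.61
Current position: (-15.39, -3.08). Target: (17.9, -17.9). Remaining: Δeast = 33.29, Δnorth = -14.82.
Bearing = atan2(33.29, -14.82) mod 360° = 114.00°; distance = √((33.29)² + (-14.82)²) = 36.438 mi.

114°, 36.4 mi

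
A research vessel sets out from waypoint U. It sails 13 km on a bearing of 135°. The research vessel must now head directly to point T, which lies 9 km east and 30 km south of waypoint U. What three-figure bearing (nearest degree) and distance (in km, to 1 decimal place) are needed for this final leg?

Leg 1 (135°, 13 km): east 13 sin 135° = 9.19, north 13 cos 135° = -9.19
Current position: (9.19, -9.19). Target: (9, -30). Remaining: Δeast = -0.19, Δnorth = -20.81.
Bearing = atan2(-0.19, -20.81) mod 360° = 180.53°; distance = √((-0.19)² + (-20.81)²) = 20.809 km.

181°, 20.8 km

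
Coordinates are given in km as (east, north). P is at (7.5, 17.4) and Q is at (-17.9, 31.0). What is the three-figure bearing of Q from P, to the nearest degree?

Δeast = -17.9 − 7.5 = -25.40; Δnorth = 31.0 − 17.4 = 13.60.
Bearing = atan2(Δeast, Δnorth) mod 360° = 298.17° ≈ 298°.

298°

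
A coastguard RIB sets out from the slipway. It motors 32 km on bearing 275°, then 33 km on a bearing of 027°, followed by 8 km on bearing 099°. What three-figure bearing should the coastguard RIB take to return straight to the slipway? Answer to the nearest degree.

Leg 1 (275°, 32 km): east 32 sin 275° = -31.88, north 32 cos 275° = 2.79
Leg 2 (027°, 33 km): east 33 sin 27° = 14.98, north 33 cos 27° = 29.40
Leg 3 (099°, 8 km): east 8 sin 99° = 7.90, north 8 cos 99° = -1.25
Net displacement: -9.00 east, 30.94 north. Direction back to start is (9.00, -30.94): bearing = atan2(9.00, -30.94) mod 360° = 163.79° ≈ 164°.

164°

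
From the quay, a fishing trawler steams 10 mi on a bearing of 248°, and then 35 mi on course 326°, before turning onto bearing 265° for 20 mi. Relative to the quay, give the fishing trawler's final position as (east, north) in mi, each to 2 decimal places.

(-48.77, 23.53)

Leg 1 (248°, 10 mi): east 10 sin 248° = -9.27, north 10 cos 248° = -3.75
Leg 2 (326°, 35 mi): east 35 sin 326° = -19.57, north 35 cos 326° = 29.02
Leg 3 (265°, 20 mi): east 20 sin 265° = -19.92, north 20 cos 265° = -1.74
Summing: -48.77 mi east, 23.53 mi north → (-48.77, 23.53).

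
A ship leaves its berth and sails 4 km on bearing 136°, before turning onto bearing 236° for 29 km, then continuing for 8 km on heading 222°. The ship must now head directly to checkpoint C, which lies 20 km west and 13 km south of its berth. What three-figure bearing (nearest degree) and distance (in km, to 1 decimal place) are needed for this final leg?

029°, 13.7 km

Leg 1 (136°, 4 km): east 4 sin 136° = 2.78, north 4 cos 136° = -2.88
Leg 2 (236°, 29 km): east 29 sin 236° = -24.04, north 29 cos 236° = -16.22
Leg 3 (222°, 8 km): east 8 sin 222° = -5.35, north 8 cos 222° = -5.95
Current position: (-26.62, -25.04). Target: (-20, -13). Remaining: Δeast = 6.62, Δnorth = 12.04.
Bearing = atan2(6.62, 12.04) mod 360° = 28.79°; distance = √((6.62)² + (12.04)²) = 13.737 km.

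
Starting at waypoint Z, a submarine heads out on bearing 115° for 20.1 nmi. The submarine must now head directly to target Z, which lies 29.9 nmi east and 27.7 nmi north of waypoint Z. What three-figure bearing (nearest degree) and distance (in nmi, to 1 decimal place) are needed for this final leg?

018°, 38.0 nmi

Leg 1 (115°, 20.1 nmi): east 20.1 sin 115° = 18.22, north 20.1 cos 115° = -8.49
Current position: (18.22, -8.49). Target: (29.9, 27.7). Remaining: Δeast = 11.68, Δnorth = 36.19.
Bearing = atan2(11.68, 36.19) mod 360° = 17.89°; distance = √((11.68)² + (36.19)²) = 38.034 nmi.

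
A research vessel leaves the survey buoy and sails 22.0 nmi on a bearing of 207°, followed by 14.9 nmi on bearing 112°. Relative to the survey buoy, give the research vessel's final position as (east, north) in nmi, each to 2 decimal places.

Leg 1 (207°, 22.0 nmi): east 22.0 sin 207° = -9.99, north 22.0 cos 207° = -19.60
Leg 2 (112°, 14.9 nmi): east 14.9 sin 112° = 13.82, north 14.9 cos 112° = -5.58
Summing: 3.83 nmi east, -25.18 nmi north → (3.83, -25.18).

(3.83, -25.18)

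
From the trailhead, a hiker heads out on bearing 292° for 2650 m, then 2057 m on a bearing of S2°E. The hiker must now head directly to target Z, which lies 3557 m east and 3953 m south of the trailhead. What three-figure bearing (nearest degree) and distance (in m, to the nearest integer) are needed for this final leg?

116°, 6608 m

Leg 1 (292°, 2650 m): east 2650 sin 292° = -2457.04, north 2650 cos 292° = 992.71
Leg 2 (S2°E, 2057 m): east 2057 sin 178° = 71.79, north 2057 cos 178° = -2055.75
Current position: (-2385.25, -1063.04). Target: (3557, -3953). Remaining: Δeast = 5942.25, Δnorth = -2889.96.
Bearing = atan2(5942.25, -2889.96) mod 360° = 115.94°; distance = √((5942.25)² + (-2889.96)²) = 6607.737 m.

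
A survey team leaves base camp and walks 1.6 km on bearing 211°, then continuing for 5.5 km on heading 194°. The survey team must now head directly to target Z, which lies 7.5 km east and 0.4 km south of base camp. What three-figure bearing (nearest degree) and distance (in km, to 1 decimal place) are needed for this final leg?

057°, 11.5 km

Leg 1 (211°, 1.6 km): east 1.6 sin 211° = -0.82, north 1.6 cos 211° = -1.37
Leg 2 (194°, 5.5 km): east 5.5 sin 194° = -1.33, north 5.5 cos 194° = -5.34
Current position: (-2.15, -6.71). Target: (7.5, -0.4). Remaining: Δeast = 9.65, Δnorth = 6.31.
Bearing = atan2(9.65, 6.31) mod 360° = 56.84°; distance = √((9.65)² + (6.31)²) = 11.533 km.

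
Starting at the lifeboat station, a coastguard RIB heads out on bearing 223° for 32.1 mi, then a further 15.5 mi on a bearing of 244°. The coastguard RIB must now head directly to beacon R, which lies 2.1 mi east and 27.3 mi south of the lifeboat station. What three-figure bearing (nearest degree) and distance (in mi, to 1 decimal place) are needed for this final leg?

Leg 1 (223°, 32.1 mi): east 32.1 sin 223° = -21.89, north 32.1 cos 223° = -23.48
Leg 2 (244°, 15.5 mi): east 15.5 sin 244° = -13.93, north 15.5 cos 244° = -6.79
Current position: (-35.82, -30.27). Target: (2.1, -27.3). Remaining: Δeast = 37.92, Δnorth = 2.97.
Bearing = atan2(37.92, 2.97) mod 360° = 85.52°; distance = √((37.92)² + (2.97)²) = 38.040 mi.

086°, 38.0 mi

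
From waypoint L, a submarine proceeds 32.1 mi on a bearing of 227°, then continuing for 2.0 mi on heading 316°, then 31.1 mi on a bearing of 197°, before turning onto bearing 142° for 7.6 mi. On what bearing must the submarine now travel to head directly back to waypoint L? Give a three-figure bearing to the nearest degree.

Leg 1 (227°, 32.1 mi): east 32.1 sin 227° = -23.48, north 32.1 cos 227° = -21.89
Leg 2 (316°, 2.0 mi): east 2.0 sin 316° = -1.39, north 2.0 cos 316° = 1.44
Leg 3 (197°, 31.1 mi): east 31.1 sin 197° = -9.09, north 31.1 cos 197° = -29.74
Leg 4 (142°, 7.6 mi): east 7.6 sin 142° = 4.68, north 7.6 cos 142° = -5.99
Net displacement: -29.28 east, -56.18 north. Direction back to start is (29.28, 56.18): bearing = atan2(29.28, 56.18) mod 360° = 27.53° ≈ 028°.

028°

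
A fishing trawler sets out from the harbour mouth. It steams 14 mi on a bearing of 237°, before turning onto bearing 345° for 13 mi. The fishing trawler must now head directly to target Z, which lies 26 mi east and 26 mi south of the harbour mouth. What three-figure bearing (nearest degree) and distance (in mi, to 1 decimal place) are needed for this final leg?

Leg 1 (237°, 14 mi): east 14 sin 237° = -11.74, north 14 cos 237° = -7.62
Leg 2 (345°, 13 mi): east 13 sin 345° = -3.36, north 13 cos 345° = 12.56
Current position: (-15.11, 4.93). Target: (26, -26). Remaining: Δeast = 41.11, Δnorth = -30.93.
Bearing = atan2(41.11, -30.93) mod 360° = 126.96°; distance = √((41.11)² + (-30.93)²) = 51.444 mi.

127°, 51.4 mi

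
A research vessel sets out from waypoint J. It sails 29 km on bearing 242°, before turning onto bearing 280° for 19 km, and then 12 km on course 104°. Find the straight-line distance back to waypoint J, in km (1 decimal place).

35.2 km

Leg 1 (242°, 29 km): east 29 sin 242° = -25.61, north 29 cos 242° = -13.61
Leg 2 (280°, 19 km): east 19 sin 280° = -18.71, north 19 cos 280° = 3.30
Leg 3 (104°, 12 km): east 12 sin 104° = 11.64, north 12 cos 104° = -2.90
Net: -32.67 east, -13.22 north. Distance = √((-32.67)² + (-13.22)²) = 35.246 km.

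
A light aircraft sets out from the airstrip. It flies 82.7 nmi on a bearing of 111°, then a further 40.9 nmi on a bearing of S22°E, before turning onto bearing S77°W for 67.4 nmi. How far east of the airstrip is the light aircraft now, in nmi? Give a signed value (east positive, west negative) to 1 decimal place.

Leg 1 (111°, 82.7 nmi): east 82.7 sin 111° = 77.21, north 82.7 cos 111° = -29.64
Leg 2 (S22°E, 40.9 nmi): east 40.9 sin 158° = 15.32, north 40.9 cos 158° = -37.92
Leg 3 (S77°W, 67.4 nmi): east 67.4 sin 257° = -65.67, north 67.4 cos 257° = -15.16
Net east component: 26.86 nmi.

26.9 nmi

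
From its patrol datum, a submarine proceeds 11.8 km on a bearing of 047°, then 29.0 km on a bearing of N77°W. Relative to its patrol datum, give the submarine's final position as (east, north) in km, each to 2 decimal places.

Leg 1 (047°, 11.8 km): east 11.8 sin 47° = 8.63, north 11.8 cos 47° = 8.05
Leg 2 (N77°W, 29.0 km): east 29.0 sin 283° = -28.26, north 29.0 cos 283° = 6.52
Summing: -19.63 km east, 14.57 km north → (-19.63, 14.57).

(-19.63, 14.57)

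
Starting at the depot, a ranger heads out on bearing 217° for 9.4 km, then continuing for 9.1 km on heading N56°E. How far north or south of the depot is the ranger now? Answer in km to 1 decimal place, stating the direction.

2.4 km south

Leg 1 (217°, 9.4 km): east 9.4 sin 217° = -5.66, north 9.4 cos 217° = -7.51
Leg 2 (N56°E, 9.1 km): east 9.1 sin 56° = 7.54, north 9.1 cos 56° = 5.09
Net north component: -2.42 km.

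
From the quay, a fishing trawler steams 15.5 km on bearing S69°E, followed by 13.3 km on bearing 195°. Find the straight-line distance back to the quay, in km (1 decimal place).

Leg 1 (S69°E, 15.5 km): east 15.5 sin 111° = 14.47, north 15.5 cos 111° = -5.55
Leg 2 (195°, 13.3 km): east 13.3 sin 195° = -3.44, north 13.3 cos 195° = -12.85
Net: 11.03 east, -18.40 north. Distance = √((11.03)² + (-18.40)²) = 21.453 km.

21.5 km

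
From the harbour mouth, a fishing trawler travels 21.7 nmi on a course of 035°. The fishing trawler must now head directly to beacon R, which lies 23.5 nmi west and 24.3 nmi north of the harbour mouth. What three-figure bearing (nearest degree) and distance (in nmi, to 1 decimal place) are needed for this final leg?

280°, 36.5 nmi

Leg 1 (035°, 21.7 nmi): east 21.7 sin 35° = 12.45, north 21.7 cos 35° = 17.78
Current position: (12.45, 17.78). Target: (-23.5, 24.3). Remaining: Δeast = -35.95, Δnorth = 6.52.
Bearing = atan2(-35.95, 6.52) mod 360° = 280.29°; distance = √((-35.95)² + (6.52)²) = 36.534 nmi.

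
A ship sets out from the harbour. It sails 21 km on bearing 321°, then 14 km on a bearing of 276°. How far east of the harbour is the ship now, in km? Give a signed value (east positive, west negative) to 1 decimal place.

-27.1 km

Leg 1 (321°, 21 km): east 21 sin 321° = -13.22, north 21 cos 321° = 16.32
Leg 2 (276°, 14 km): east 14 sin 276° = -13.92, north 14 cos 276° = 1.46
Net east component: -27.14 km.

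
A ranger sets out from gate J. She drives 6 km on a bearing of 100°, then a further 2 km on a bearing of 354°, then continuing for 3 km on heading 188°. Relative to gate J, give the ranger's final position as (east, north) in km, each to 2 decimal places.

(5.28, -2.02)

Leg 1 (100°, 6 km): east 6 sin 100° = 5.91, north 6 cos 100° = -1.04
Leg 2 (354°, 2 km): east 2 sin 354° = -0.21, north 2 cos 354° = 1.99
Leg 3 (188°, 3 km): east 3 sin 188° = -0.42, north 3 cos 188° = -2.97
Summing: 5.28 km east, -2.02 km north → (5.28, -2.02).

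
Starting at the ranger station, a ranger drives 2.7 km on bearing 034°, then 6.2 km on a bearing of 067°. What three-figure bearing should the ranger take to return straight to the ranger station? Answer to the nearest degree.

237°

Leg 1 (034°, 2.7 km): east 2.7 sin 34° = 1.51, north 2.7 cos 34° = 2.24
Leg 2 (067°, 6.2 km): east 6.2 sin 67° = 5.71, north 6.2 cos 67° = 2.42
Net displacement: 7.22 east, 4.66 north. Direction back to start is (-7.22, -4.66): bearing = atan2(-7.22, -4.66) mod 360° = 237.14° ≈ 237°.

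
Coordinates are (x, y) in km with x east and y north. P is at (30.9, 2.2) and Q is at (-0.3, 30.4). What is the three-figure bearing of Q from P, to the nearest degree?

312°

Δeast = -0.3 − 30.9 = -31.20; Δnorth = 30.4 − 2.2 = 28.20.
Bearing = atan2(Δeast, Δnorth) mod 360° = 312.11° ≈ 312°.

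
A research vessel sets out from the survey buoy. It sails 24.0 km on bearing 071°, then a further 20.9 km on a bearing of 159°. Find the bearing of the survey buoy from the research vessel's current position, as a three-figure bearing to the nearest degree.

291°

Leg 1 (071°, 24.0 km): east 24.0 sin 71° = 22.69, north 24.0 cos 71° = 7.81
Leg 2 (159°, 20.9 km): east 20.9 sin 159° = 7.49, north 20.9 cos 159° = -19.51
Net displacement: 30.18 east, -11.70 north. Direction back to start is (-30.18, 11.70): bearing = atan2(-30.18, 11.70) mod 360° = 291.19° ≈ 291°.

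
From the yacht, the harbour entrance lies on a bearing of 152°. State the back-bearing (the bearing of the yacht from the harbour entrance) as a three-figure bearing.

Back-bearing = 152° + 180° = 332°.

332°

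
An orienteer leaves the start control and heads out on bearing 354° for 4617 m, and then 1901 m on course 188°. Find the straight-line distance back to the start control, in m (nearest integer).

Leg 1 (354°, 4617 m): east 4617 sin 354° = -482.61, north 4617 cos 354° = 4591.71
Leg 2 (188°, 1901 m): east 1901 sin 188° = -264.57, north 1901 cos 188° = -1882.50
Net: -747.18 east, 2709.21 north. Distance = √((-747.18)² + (2709.21)²) = 2810.352 m.

2810 m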